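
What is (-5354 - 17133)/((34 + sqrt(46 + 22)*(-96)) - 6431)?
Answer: 143849339/40294921 - 4317504*sqrt(17)/40294921 ≈ 3.1281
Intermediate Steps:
(-5354 - 17133)/((34 + sqrt(46 + 22)*(-96)) - 6431) = -22487/((34 + sqrt(68)*(-96)) - 6431) = -22487/((34 + (2*sqrt(17))*(-96)) - 6431) = -22487/((34 - 192*sqrt(17)) - 6431) = -22487/(-6397 - 192*sqrt(17))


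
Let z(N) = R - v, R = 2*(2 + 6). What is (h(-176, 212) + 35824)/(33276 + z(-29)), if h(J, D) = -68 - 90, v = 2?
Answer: 17833/16645 ≈ 1.0714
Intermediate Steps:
R = 16 (R = 2*8 = 16)
z(N) = 14 (z(N) = 16 - 1*2 = 16 - 2 = 14)
h(J, D) = -158
(h(-176, 212) + 35824)/(33276 + z(-29)) = (-158 + 35824)/(33276 + 14) = 35666/33290 = 35666*(1/33290) = 17833/16645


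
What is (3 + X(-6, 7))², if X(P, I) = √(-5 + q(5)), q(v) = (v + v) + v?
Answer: (3 + √10)² ≈ 37.974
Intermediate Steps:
q(v) = 3*v (q(v) = 2*v + v = 3*v)
X(P, I) = √10 (X(P, I) = √(-5 + 3*5) = √(-5 + 15) = √10)
(3 + X(-6, 7))² = (3 + √10)²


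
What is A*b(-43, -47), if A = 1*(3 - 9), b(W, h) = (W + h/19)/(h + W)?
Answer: -288/95 ≈ -3.0316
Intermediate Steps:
b(W, h) = (W + h/19)/(W + h) (b(W, h) = (W + h*(1/19))/(W + h) = (W + h/19)/(W + h))
A = -6 (A = 1*(-6) = -6)
A*b(-43, -47) = -6*(-43 + (1/19)*(-47))/(-43 - 47) = -6*(-43 - 47/19)/(-90) = -(-1)*(-864)/(15*19) = -6*48/95 = -288/95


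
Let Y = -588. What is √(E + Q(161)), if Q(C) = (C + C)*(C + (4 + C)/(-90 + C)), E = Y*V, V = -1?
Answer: 2*√67017965/71 ≈ 230.60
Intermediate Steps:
E = 588 (E = -588*(-1) = 588)
Q(C) = 2*C*(C + (4 + C)/(-90 + C)) (Q(C) = (2*C)*(C + (4 + C)/(-90 + C)) = 2*C*(C + (4 + C)/(-90 + C)))
√(E + Q(161)) = √(588 + 2*161*(4 + 161² - 89*161)/(-90 + 161)) = √(588 + 2*161*(4 + 25921 - 14329)/71) = √(588 + 2*161*(1/71)*11596) = √(588 + 3733912/71) = √(3775660/71) = 2*√67017965/71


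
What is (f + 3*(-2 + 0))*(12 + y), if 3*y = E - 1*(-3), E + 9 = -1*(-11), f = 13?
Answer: 287/3 ≈ 95.667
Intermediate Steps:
E = 2 (E = -9 - 1*(-11) = -9 + 11 = 2)
y = 5/3 (y = (2 - 1*(-3))/3 = (2 + 3)/3 = (1/3)*5 = 5/3 ≈ 1.6667)
(f + 3*(-2 + 0))*(12 + y) = (13 + 3*(-2 + 0))*(12 + 5/3) = (13 + 3*(-2))*(41/3) = (13 - 6)*(41/3) = 7*(41/3) = 287/3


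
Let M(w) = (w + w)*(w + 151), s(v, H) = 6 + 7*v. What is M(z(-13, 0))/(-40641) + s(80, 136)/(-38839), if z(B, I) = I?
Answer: -566/38839 ≈ -0.014573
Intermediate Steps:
M(w) = 2*w*(151 + w) (M(w) = (2*w)*(151 + w) = 2*w*(151 + w))
M(z(-13, 0))/(-40641) + s(80, 136)/(-38839) = (2*0*(151 + 0))/(-40641) + (6 + 7*80)/(-38839) = (2*0*151)*(-1/40641) + (6 + 560)*(-1/38839) = 0*(-1/40641) + 566*(-1/38839) = 0 - 566/38839 = -566/38839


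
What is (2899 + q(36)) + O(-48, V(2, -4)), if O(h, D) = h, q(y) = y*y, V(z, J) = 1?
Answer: 4147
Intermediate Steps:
q(y) = y²
(2899 + q(36)) + O(-48, V(2, -4)) = (2899 + 36²) - 48 = (2899 + 1296) - 48 = 4195 - 48 = 4147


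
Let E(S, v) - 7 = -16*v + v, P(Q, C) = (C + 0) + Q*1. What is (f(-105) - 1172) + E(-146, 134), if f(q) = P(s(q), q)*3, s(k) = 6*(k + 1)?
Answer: -5362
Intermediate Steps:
s(k) = 6 + 6*k (s(k) = 6*(1 + k) = 6 + 6*k)
P(Q, C) = C + Q
E(S, v) = 7 - 15*v (E(S, v) = 7 + (-16*v + v) = 7 - 15*v)
f(q) = 18 + 21*q (f(q) = (q + (6 + 6*q))*3 = (6 + 7*q)*3 = 18 + 21*q)
(f(-105) - 1172) + E(-146, 134) = ((18 + 21*(-105)) - 1172) + (7 - 15*134) = ((18 - 2205) - 1172) + (7 - 2010) = (-2187 - 1172) - 2003 = -3359 - 2003 = -5362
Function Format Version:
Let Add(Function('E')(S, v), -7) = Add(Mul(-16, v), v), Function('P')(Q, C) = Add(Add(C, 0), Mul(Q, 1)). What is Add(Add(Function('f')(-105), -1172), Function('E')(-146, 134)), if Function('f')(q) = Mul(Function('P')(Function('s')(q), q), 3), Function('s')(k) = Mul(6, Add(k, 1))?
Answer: -5362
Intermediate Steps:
Function('s')(k) = Add(6, Mul(6, k)) (Function('s')(k) = Mul(6, Add(1, k)) = Add(6, Mul(6, k)))
Function('P')(Q, C) = Add(C, Q)
Function('E')(S, v) = Add(7, Mul(-15, v)) (Function('E')(S, v) = Add(7, Add(Mul(-16, v), v)) = Add(7, Mul(-15, v)))
Function('f')(q) = Add(18, Mul(21, q)) (Function('f')(q) = Mul(Add(q, Add(6, Mul(6, q))), 3) = Mul(Add(6, Mul(7, q)), 3) = Add(18, Mul(21, q)))
Add(Add(Function('f')(-105), -1172), Function('E')(-146, 134)) = Add(Add(Add(18, Mul(21, -105)), -1172), Add(7, Mul(-15, 134))) = Add(Add(Add(18, -2205), -1172), Add(7, -2010)) = Add(Add(-2187, -1172), -2003) = Add(-3359, -2003) = -5362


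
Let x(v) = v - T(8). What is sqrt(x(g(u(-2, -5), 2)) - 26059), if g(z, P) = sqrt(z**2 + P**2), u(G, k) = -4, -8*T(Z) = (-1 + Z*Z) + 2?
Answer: sqrt(-416814 + 32*sqrt(5))/4 ≈ 161.39*I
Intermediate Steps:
T(Z) = -1/8 - Z**2/8 (T(Z) = -((-1 + Z*Z) + 2)/8 = -((-1 + Z**2) + 2)/8 = -(1 + Z**2)/8 = -1/8 - Z**2/8)
g(z, P) = sqrt(P**2 + z**2)
x(v) = 65/8 + v (x(v) = v - (-1/8 - 1/8*8**2) = v - (-1/8 - 1/8*64) = v - (-1/8 - 8) = v - 1*(-65/8) = v + 65/8 = 65/8 + v)
sqrt(x(g(u(-2, -5), 2)) - 26059) = sqrt((65/8 + sqrt(2**2 + (-4)**2)) - 26059) = sqrt((65/8 + sqrt(4 + 16)) - 26059) = sqrt((65/8 + sqrt(20)) - 26059) = sqrt((65/8 + 2*sqrt(5)) - 26059) = sqrt(-208407/8 + 2*sqrt(5))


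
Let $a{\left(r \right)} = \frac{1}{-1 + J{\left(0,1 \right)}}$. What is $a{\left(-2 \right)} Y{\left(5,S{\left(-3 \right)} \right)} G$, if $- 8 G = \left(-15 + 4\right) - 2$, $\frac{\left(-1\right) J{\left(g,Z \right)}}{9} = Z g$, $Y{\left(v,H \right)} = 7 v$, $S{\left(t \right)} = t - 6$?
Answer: $- \frac{455}{8} \approx -56.875$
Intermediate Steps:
$S{\left(t \right)} = -6 + t$ ($S{\left(t \right)} = t - 6 = -6 + t$)
$J{\left(g,Z \right)} = - 9 Z g$
$a{\left(r \right)} = -1$ ($a{\left(r \right)} = \frac{1}{-1 - 9 \cdot 0} = \frac{1}{-1 + 0} = \frac{1}{-1} = -1$)
$G = \frac{13}{8}$ ($G = - \frac{\left(-15 + 4\right) - 2}{8} = - \frac{-11 - 2}{8} = \left(- \frac{1}{8}\right) \left(-13\right) = \frac{13}{8} \approx 1.625$)
$a{\left(-2 \right)} Y{\left(5,S{\left(-3 \right)} \right)} G = - 7 \cdot 5 \cdot \frac{13}{8} = \left(-1\right) 35 \cdot \frac{13}{8} = \left(-35\right) \frac{13}{8} = - \frac{455}{8}$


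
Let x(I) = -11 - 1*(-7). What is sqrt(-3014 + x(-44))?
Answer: I*sqrt(3018) ≈ 54.936*I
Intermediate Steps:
x(I) = -4 (x(I) = -11 + 7 = -4)
sqrt(-3014 + x(-44)) = sqrt(-3014 - 4) = sqrt(-3018) = I*sqrt(3018)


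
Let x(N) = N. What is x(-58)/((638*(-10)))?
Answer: 1/110 ≈ 0.0090909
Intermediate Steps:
x(-58)/((638*(-10))) = -58/(638*(-10)) = -58/(-6380) = -58*(-1/6380) = 1/110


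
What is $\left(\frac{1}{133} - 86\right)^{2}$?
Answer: $\frac{130804969}{17689} \approx 7394.7$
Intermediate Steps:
$\left(\frac{1}{133} - 86\right)^{2} = \left(- \frac{11437}{133}\right)^{2} = \frac{130804969}{17689}$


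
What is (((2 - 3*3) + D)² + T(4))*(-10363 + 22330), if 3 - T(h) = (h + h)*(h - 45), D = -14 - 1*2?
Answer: 10291620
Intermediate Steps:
D = -16 (D = -14 - 2 = -16)
T(h) = 3 - 2*h*(-45 + h) (T(h) = 3 - (h + h)*(h - 45) = 3 - 2*h*(-45 + h))
(((2 - 3*3) + D)² + T(4))*(-10363 + 22330) = (((2 - 3*3) - 16)² + (3 - 2*4² + 90*4))*(-10363 + 22330) = (((2 - 9) - 16)² + (3 - 2*16 + 360))*11967 = ((-7 - 16)² + (3 - 32 + 360))*11967 = ((-23)² + 331)*11967 = (529 + 331)*11967 = 860*11967 = 10291620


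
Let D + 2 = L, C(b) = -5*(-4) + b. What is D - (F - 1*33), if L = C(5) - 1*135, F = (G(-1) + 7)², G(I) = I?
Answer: -115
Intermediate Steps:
C(b) = 20 + b
F = 36 (F = (-1 + 7)² = 6² = 36)
L = -110 (L = (20 + 5) - 1*135 = 25 - 135 = -110)
D = -112 (D = -2 - 110 = -112)
D - (F - 1*33) = -112 - (36 - 1*33) = -112 - (36 - 33) = -112 - 1*3 = -112 - 3 = -115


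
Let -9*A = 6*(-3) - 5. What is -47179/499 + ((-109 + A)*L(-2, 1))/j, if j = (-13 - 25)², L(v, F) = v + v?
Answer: -152806529/1621251 ≈ -94.252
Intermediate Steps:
L(v, F) = 2*v
A = 23/9 (A = -(6*(-3) - 5)/9 = -(-18 - 5)/9 = -⅑*(-23) = 23/9 ≈ 2.5556)
j = 1444 (j = (-38)² = 1444)
-47179/499 + ((-109 + A)*L(-2, 1))/j = -47179/499 + ((-109 + 23/9)*(2*(-2)))/1444 = -47179*1/499 - 958/9*(-4)*(1/1444) = -47179/499 + (3832/9)*(1/1444) = -47179/499 + 958/3249 = -152806529/1621251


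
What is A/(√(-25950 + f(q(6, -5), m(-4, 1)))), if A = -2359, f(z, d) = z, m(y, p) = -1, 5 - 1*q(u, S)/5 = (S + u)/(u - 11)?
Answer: 2359*I*√6481/12962 ≈ 14.651*I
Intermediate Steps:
q(u, S) = 25 - 5*(S + u)/(-11 + u) (q(u, S) = 25 - 5*(S + u)/(u - 11) = 25 - 5*(S + u)/(-11 + u))
A/(√(-25950 + f(q(6, -5), m(-4, 1)))) = -2359/√(-25950 + 5*(-55 - 1*(-5) + 4*6)/(-11 + 6)) = -2359/√(-25950 + 5*(-55 + 5 + 24)/(-5)) = -2359/√(-25950 + 5*(-⅕)*(-26)) = -2359/√(-25950 + 26) = -2359*(-I*√6481/12962) = -(-2359)*I*√6481/12962 = 2359*I*√6481/12962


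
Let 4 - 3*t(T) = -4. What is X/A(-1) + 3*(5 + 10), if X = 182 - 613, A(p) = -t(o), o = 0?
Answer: 1653/8 ≈ 206.63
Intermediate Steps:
t(T) = 8/3 (t(T) = 4/3 - 1/3*(-4) = 4/3 + 4/3 = 8/3)
A(p) = -8/3 (A(p) = -1*8/3 = -8/3)
X = -431
X/A(-1) + 3*(5 + 10) = -431/(-8/3) + 3*(5 + 10) = -431*(-3/8) + 3*15 = 1293/8 + 45 = 1653/8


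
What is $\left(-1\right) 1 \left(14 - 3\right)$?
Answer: $-11$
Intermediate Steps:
$\left(-1\right) 1 \left(14 - 3\right) = \left(-1\right) 11 = -11$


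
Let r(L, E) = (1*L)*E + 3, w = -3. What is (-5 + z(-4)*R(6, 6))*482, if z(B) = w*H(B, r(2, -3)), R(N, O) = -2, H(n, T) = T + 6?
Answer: 6266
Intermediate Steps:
r(L, E) = 3 + E*L (r(L, E) = L*E + 3 = E*L + 3 = 3 + E*L)
H(n, T) = 6 + T
z(B) = -9 (z(B) = -3*(6 + (3 - 3*2)) = -3*(6 + (3 - 6)) = -3*(6 - 3) = -3*3 = -9)
(-5 + z(-4)*R(6, 6))*482 = (-5 - 9*(-2))*482 = (-5 + 18)*482 = 13*482 = 6266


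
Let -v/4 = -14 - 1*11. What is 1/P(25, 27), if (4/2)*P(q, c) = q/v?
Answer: 8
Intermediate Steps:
v = 100 (v = -4*(-14 - 1*11) = -4*(-14 - 11) = -4*(-25) = 100)
P(q, c) = q/200 (P(q, c) = (q/100)/2 = q/200)
1/P(25, 27) = 1/((1/200)*25) = 1/(⅛) = 8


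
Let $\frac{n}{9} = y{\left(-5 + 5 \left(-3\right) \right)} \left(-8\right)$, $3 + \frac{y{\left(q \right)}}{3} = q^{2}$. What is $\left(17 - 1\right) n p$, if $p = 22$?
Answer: $-30184704$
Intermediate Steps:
$y{\left(q \right)} = -9 + 3 q^{2}$
$n = -85752$ ($n = 9 \left(-9 + 3 \left(-5 + 5 \left(-3\right)\right)^{2}\right) \left(-8\right) = 9 \left(-9 + 3 \left(-5 - 15\right)^{2}\right) \left(-8\right) = 9 \left(-9 + 3 \left(-20\right)^{2}\right) \left(-8\right) = 9 \left(-9 + 3 \cdot 400\right) \left(-8\right) = 9 \left(-9 + 1200\right) \left(-8\right) = 9 \cdot 1191 \left(-8\right) = 9 \left(-9528\right) = -85752$)
$\left(17 - 1\right) n p = \left(17 - 1\right) \left(-85752\right) 22 = 16 \left(-85752\right) 22 = \left(-1372032\right) 22 = -30184704$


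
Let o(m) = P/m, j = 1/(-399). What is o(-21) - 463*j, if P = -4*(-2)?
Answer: 311/399 ≈ 0.77945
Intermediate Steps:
P = 8
j = -1/399 ≈ -0.0025063
o(m) = 8/m
o(-21) - 463*j = 8/(-21) - 463*(-1/399) = 8*(-1/21) + 463/399 = -8/21 + 463/399 = 311/399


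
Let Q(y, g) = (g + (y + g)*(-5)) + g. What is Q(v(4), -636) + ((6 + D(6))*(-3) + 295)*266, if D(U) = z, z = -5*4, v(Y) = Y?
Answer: 91530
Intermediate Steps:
z = -20
D(U) = -20
Q(y, g) = -5*y - 3*g (Q(y, g) = (g + (g + y)*(-5)) + g = (g + (-5*g - 5*y)) + g = (-5*y - 4*g) + g = -5*y - 3*g)
Q(v(4), -636) + ((6 + D(6))*(-3) + 295)*266 = (-5*4 - 3*(-636)) + ((6 - 20)*(-3) + 295)*266 = (-20 + 1908) + (-14*(-3) + 295)*266 = 1888 + (42 + 295)*266 = 1888 + 337*266 = 1888 + 89642 = 91530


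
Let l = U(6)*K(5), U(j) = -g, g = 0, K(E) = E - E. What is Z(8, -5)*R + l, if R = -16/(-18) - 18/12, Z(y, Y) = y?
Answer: -44/9 ≈ -4.8889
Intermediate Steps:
K(E) = 0
U(j) = 0 (U(j) = -1*0 = 0)
R = -11/18 (R = -16*(-1/18) - 18*1/12 = 8/9 - 3/2 = -11/18 ≈ -0.61111)
l = 0 (l = 0*0 = 0)
Z(8, -5)*R + l = 8*(-11/18) + 0 = -44/9 + 0 = -44/9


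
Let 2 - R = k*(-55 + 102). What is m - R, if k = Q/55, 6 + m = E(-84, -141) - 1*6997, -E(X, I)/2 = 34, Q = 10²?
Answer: -76863/11 ≈ -6987.5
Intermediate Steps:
Q = 100
E(X, I) = -68 (E(X, I) = -2*34 = -68)
m = -7071 (m = -6 + (-68 - 1*6997) = -6 + (-68 - 6997) = -6 - 7065 = -7071)
k = 20/11 (k = 100/55 = 100*(1/55) = 20/11 ≈ 1.8182)
R = -918/11 (R = 2 - 20*(-55 + 102)/11 = 2 - 20*47/11 = 2 - 1*940/11 = 2 - 940/11 = -918/11 ≈ -83.455)
m - R = -7071 - 1*(-918/11) = -7071 + 918/11 = -76863/11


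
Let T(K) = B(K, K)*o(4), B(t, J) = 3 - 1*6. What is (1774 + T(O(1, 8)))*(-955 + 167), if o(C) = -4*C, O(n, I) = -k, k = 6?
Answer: -1435736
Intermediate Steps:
O(n, I) = -6 (O(n, I) = -1*6 = -6)
B(t, J) = -3 (B(t, J) = 3 - 6 = -3)
T(K) = 48 (T(K) = -(-12)*4 = -3*(-16) = 48)
(1774 + T(O(1, 8)))*(-955 + 167) = (1774 + 48)*(-955 + 167) = 1822*(-788) = -1435736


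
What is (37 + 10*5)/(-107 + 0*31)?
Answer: -87/107 ≈ -0.81308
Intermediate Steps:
(37 + 10*5)/(-107 + 0*31) = (37 + 50)/(-107 + 0) = 87/(-107) = 87*(-1/107) = -87/107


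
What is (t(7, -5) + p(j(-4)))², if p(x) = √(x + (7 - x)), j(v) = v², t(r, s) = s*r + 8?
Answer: (27 - √7)² ≈ 593.13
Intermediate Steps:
t(r, s) = 8 + r*s (t(r, s) = r*s + 8 = 8 + r*s)
p(x) = √7
(t(7, -5) + p(j(-4)))² = ((8 + 7*(-5)) + √7)² = ((8 - 35) + √7)² = (-27 + √7)²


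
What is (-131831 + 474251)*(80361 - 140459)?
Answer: -20578757160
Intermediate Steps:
(-131831 + 474251)*(80361 - 140459) = 342420*(-60098) = -20578757160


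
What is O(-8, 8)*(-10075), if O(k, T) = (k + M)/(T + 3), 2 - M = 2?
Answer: 80600/11 ≈ 7327.3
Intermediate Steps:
M = 0 (M = 2 - 1*2 = 2 - 2 = 0)
O(k, T) = k/(3 + T) (O(k, T) = (k + 0)/(T + 3) = k/(3 + T))
O(-8, 8)*(-10075) = -8/(3 + 8)*(-10075) = -8/11*(-10075) = 80600/11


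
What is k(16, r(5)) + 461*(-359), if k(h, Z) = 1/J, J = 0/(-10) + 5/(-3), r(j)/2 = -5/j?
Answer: -827498/5 ≈ -1.6550e+5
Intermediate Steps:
r(j) = -10/j (r(j) = 2*(-5/j) = -10/j)
J = -5/3 (J = 0*(-⅒) + 5*(-⅓) = 0 - 5/3 = -5/3 ≈ -1.6667)
k(h, Z) = -⅗ (k(h, Z) = 1/(-5/3) = -⅗)
k(16, r(5)) + 461*(-359) = -⅗ + 461*(-359) = -⅗ - 165499 = -827498/5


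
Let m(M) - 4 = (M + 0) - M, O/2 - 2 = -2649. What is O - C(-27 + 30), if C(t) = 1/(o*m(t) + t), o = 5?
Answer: -121763/23 ≈ -5294.0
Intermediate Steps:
O = -5294 (O = 4 + 2*(-2649) = 4 - 5298 = -5294)
m(M) = 4 (m(M) = 4 + ((M + 0) - M) = 4 + (M - M) = 4 + 0 = 4)
C(t) = 1/(20 + t) (C(t) = 1/(5*4 + t) = 1/(20 + t))
O - C(-27 + 30) = -5294 - 1/(20 + (-27 + 30)) = -5294 - 1/(20 + 3) = -5294 - 1/23 = -121763/23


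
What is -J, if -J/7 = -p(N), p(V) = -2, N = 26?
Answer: 14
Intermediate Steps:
J = -14 (J = -(-7)*(-2) = -7*2 = -14)
-J = -1*(-14) = 14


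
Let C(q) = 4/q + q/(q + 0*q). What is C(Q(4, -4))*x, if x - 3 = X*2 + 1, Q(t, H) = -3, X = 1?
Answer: -2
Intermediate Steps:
C(q) = 1 + 4/q (C(q) = 4/q + q/(q + 0) = 4/q + q/q = 4/q + 1 = 1 + 4/q)
x = 6 (x = 3 + (1*2 + 1) = 3 + (2 + 1) = 3 + 3 = 6)
C(Q(4, -4))*x = ((4 - 3)/(-3))*6 = -⅓*1*6 = -⅓*6 = -2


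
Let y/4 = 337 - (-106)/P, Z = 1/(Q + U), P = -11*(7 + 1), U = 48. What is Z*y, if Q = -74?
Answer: -14775/286 ≈ -51.661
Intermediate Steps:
P = -88 (P = -11*8 = -88)
Z = -1/26 (Z = 1/(-74 + 48) = 1/(-26) = -1/26 ≈ -0.038462)
y = 14775/11 (y = 4*(337 - (-106)/(-88)) = 4*(337 - (-106)*(-1)/88) = 4*(337 - 1*53/44) = 4*(337 - 53/44) = 4*(14775/44) = 14775/11 ≈ 1343.2)
Z*y = -1/26*14775/11 = -14775/286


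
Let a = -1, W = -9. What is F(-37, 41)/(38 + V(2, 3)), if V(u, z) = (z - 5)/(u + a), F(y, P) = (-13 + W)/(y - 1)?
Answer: 11/684 ≈ 0.016082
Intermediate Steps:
F(y, P) = -22/(-1 + y) (F(y, P) = (-13 - 9)/(y - 1) = -22/(-1 + y))
V(u, z) = (-5 + z)/(-1 + u) (V(u, z) = (z - 5)/(u - 1) = (-5 + z)/(-1 + u))
F(-37, 41)/(38 + V(2, 3)) = (-22/(-1 - 37))/(38 + (-5 + 3)/(-1 + 2)) = (-22/(-38))/(38 - 2/1) = (-22*(-1/38))/(38 + 1*(-2)) = (11/19)/(38 - 2) = (11/19)/36 = (1/36)*(11/19) = 11/684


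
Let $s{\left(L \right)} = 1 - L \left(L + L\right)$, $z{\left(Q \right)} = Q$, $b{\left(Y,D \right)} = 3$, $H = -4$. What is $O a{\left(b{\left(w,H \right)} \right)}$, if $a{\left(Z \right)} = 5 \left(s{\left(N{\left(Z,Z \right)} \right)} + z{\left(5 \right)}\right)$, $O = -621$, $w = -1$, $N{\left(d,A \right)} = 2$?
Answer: $6210$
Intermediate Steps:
$s{\left(L \right)} = 1 - 2 L^{2}$ ($s{\left(L \right)} = 1 - L 2 L = 1 - 2 L^{2}$)
$a{\left(Z \right)} = -10$ ($a{\left(Z \right)} = 5 \left(\left(1 - 2 \cdot 2^{2}\right) + 5\right) = 5 \left(\left(1 - 8\right) + 5\right) = 5 \left(-7 + 5\right) = 5 \left(-2\right) = -10$)
$O a{\left(b{\left(w,H \right)} \right)} = \left(-621\right) \left(-10\right) = 6210$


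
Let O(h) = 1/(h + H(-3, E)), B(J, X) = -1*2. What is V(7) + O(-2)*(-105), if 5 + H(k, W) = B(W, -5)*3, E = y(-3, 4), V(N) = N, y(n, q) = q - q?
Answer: 196/13 ≈ 15.077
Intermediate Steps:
y(n, q) = 0
B(J, X) = -2
E = 0
H(k, W) = -11 (H(k, W) = -5 - 2*3 = -5 - 6 = -11)
O(h) = 1/(-11 + h) (O(h) = 1/(h - 11) = 1/(-11 + h))
V(7) + O(-2)*(-105) = 7 - 105/(-11 - 2) = 7 - 105/(-13) = 7 - 1/13*(-105) = 7 + 105/13 = 196/13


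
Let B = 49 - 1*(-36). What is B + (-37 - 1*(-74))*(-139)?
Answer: -5058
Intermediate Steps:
B = 85 (B = 49 + 36 = 85)
B + (-37 - 1*(-74))*(-139) = 85 + (-37 - 1*(-74))*(-139) = 85 + (-37 + 74)*(-139) = 85 + 37*(-139) = 85 - 5143 = -5058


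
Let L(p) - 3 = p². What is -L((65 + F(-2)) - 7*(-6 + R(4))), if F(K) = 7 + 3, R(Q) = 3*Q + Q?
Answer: -28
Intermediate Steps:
R(Q) = 4*Q
F(K) = 10
L(p) = 3 + p²
-L((65 + F(-2)) - 7*(-6 + R(4))) = -(3 + ((65 + 10) - 7*(-6 + 4*4))²) = -(3 + (75 - 7*(-6 + 16))²) = -(3 + (75 - 7*10)²) = -(3 + (75 - 70)²) = -(3 + 5²) = -(3 + 25) = -1*28 = -28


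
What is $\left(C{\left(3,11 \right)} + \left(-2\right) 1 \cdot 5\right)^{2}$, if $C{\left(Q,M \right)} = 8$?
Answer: $4$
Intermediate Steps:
$\left(C{\left(3,11 \right)} + \left(-2\right) 1 \cdot 5\right)^{2} = \left(8 + \left(-2\right) 1 \cdot 5\right)^{2} = \left(8 - 10\right)^{2} = \left(-2\right)^{2} = 4$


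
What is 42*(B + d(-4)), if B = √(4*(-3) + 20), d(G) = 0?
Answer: 84*√2 ≈ 118.79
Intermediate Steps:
B = 2*√2 (B = √(-12 + 20) = √8 = 2*√2 ≈ 2.8284)
42*(B + d(-4)) = 42*(2*√2 + 0) = 42*(2*√2) = 84*√2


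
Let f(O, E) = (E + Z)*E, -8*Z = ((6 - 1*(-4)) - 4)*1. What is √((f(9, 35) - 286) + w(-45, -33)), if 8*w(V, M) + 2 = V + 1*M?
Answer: √3611/2 ≈ 30.046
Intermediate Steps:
Z = -¾ (Z = -((6 - 1*(-4)) - 4)/8 = -((6 + 4) - 4)/8 = -(10 - 4)/8 = -3/4 = -⅛*6 = -¾ ≈ -0.75000)
f(O, E) = E*(-¾ + E) (f(O, E) = (E - ¾)*E = (-¾ + E)*E = E*(-¾ + E))
w(V, M) = -¼ + M/8 + V/8 (w(V, M) = -¼ + (V + 1*M)/8 = -¼ + (V + M)/8 = -¼ + (M + V)/8 = -¼ + (M/8 + V/8) = -¼ + M/8 + V/8)
√((f(9, 35) - 286) + w(-45, -33)) = √(((¼)*35*(-3 + 4*35) - 286) + (-¼ + (⅛)*(-33) + (⅛)*(-45))) = √(((¼)*35*(-3 + 140) - 286) + (-¼ - 33/8 - 45/8)) = √(((¼)*35*137 - 286) - 10) = √((4795/4 - 286) - 10) = √(3651/4 - 10) = √(3611/4) = √3611/2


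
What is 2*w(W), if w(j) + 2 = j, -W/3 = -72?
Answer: 428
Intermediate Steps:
W = 216 (W = -3*(-72) = 216)
w(j) = -2 + j
2*w(W) = 2*(-2 + 216) = 2*214 = 428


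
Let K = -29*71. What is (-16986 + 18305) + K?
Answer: -740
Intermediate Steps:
K = -2059
(-16986 + 18305) + K = (-16986 + 18305) - 2059 = 1319 - 2059 = -740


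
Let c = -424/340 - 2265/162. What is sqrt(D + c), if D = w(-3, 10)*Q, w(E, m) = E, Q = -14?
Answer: sqrt(62669310)/1530 ≈ 5.1741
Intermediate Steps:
c = -69899/4590 (c = -424*1/340 - 2265*1/162 = -106/85 - 755/54 = -69899/4590 ≈ -15.229)
D = 42 (D = -3*(-14) = 42)
sqrt(D + c) = sqrt(42 - 69899/4590) = sqrt(122881/4590) = sqrt(62669310)/1530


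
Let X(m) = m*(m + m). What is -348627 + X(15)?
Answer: -348177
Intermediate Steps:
X(m) = 2*m² (X(m) = m*(2*m) = 2*m²)
-348627 + X(15) = -348627 + 2*15² = -348627 + 2*225 = -348627 + 450 = -348177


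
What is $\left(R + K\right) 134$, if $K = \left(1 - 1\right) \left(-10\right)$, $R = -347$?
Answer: $-46498$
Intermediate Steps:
$K = 0$ ($K = 0 \left(-10\right) = 0$)
$\left(R + K\right) 134 = \left(-347 + 0\right) 134 = \left(-347\right) 134 = -46498$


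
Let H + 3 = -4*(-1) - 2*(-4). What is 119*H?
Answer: 1071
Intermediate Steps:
H = 9 (H = -3 + (-4*(-1) - 2*(-4)) = -3 + (4 + 8) = -3 + 12 = 9)
119*H = 119*9 = 1071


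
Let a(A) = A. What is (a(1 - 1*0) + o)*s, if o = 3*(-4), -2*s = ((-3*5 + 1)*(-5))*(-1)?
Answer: -385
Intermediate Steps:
s = 35 (s = -(-3*5 + 1)*(-5)*(-1)/2 = -(-15 + 1)*(-5)*(-1)/2 = -(-14*(-5))*(-1)/2 = -35*(-1) = -½*(-70) = 35)
o = -12
(a(1 - 1*0) + o)*s = ((1 - 1*0) - 12)*35 = ((1 + 0) - 12)*35 = (1 - 12)*35 = -11*35 = -385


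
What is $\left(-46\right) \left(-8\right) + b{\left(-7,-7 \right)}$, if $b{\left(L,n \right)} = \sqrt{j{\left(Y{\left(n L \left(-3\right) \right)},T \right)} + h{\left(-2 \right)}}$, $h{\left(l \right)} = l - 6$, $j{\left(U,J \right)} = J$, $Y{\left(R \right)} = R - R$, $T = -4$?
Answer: $368 + 2 i \sqrt{3} \approx 368.0 + 3.4641 i$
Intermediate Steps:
$Y{\left(R \right)} = 0$
$h{\left(l \right)} = -6 + l$ ($h{\left(l \right)} = l - 6 = -6 + l$)
$b{\left(L,n \right)} = 2 i \sqrt{3}$ ($b{\left(L,n \right)} = \sqrt{-4 - 8} = \sqrt{-12} = 2 i \sqrt{3}$)
$\left(-46\right) \left(-8\right) + b{\left(-7,-7 \right)} = \left(-46\right) \left(-8\right) + 2 i \sqrt{3} = 368 + 2 i \sqrt{3}$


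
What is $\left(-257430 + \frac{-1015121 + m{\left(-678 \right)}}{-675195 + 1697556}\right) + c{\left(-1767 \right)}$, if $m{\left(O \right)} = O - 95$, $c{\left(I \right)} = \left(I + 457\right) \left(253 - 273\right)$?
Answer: $- \frac{236401549924}{1022361} \approx -2.3123 \cdot 10^{5}$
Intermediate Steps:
$c{\left(I \right)} = -9140 - 20 I$ ($c{\left(I \right)} = \left(457 + I\right) \left(-20\right) = -9140 - 20 I$)
$m{\left(O \right)} = -95 + O$ ($m{\left(O \right)} = O - 95 = -95 + O$)
$\left(-257430 + \frac{-1015121 + m{\left(-678 \right)}}{-675195 + 1697556}\right) + c{\left(-1767 \right)} = \left(-257430 + \frac{-1015121 - 773}{-675195 + 1697556}\right) - -26200 = \left(-257430 + \frac{-1015121 - 773}{1022361}\right) + \left(-9140 + 35340\right) = \left(-257430 - \frac{1015894}{1022361}\right) + 26200 = - \frac{263187408124}{1022361} + 26200 = - \frac{236401549924}{1022361}$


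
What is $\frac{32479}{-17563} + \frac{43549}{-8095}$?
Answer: $- \frac{1027768592}{142172485} \approx -7.229$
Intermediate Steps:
$\frac{32479}{-17563} + \frac{43549}{-8095} = 32479 \left(- \frac{1}{17563}\right) + 43549 \left(- \frac{1}{8095}\right) = - \frac{32479}{17563} - \frac{43549}{8095} = - \frac{1027768592}{142172485}$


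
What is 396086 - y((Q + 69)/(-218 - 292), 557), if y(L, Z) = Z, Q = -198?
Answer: 395529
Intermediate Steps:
396086 - y((Q + 69)/(-218 - 292), 557) = 396086 - 1*557 = 396086 - 557 = 395529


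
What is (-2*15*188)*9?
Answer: -50760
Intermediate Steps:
(-2*15*188)*9 = -30*188*9 = -5640*9 = -50760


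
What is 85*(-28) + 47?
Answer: -2333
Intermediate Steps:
85*(-28) + 47 = -2380 + 47 = -2333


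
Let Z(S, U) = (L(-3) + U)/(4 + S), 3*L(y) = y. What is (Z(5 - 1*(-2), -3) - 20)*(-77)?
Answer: 1568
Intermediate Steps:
L(y) = y/3
Z(S, U) = (-1 + U)/(4 + S) (Z(S, U) = ((1/3)*(-3) + U)/(4 + S) = (-1 + U)/(4 + S))
(Z(5 - 1*(-2), -3) - 20)*(-77) = ((-1 - 3)/(4 + (5 - 1*(-2))) - 20)*(-77) = (-4/(4 + (5 + 2)) - 20)*(-77) = (-4/(4 + 7) - 20)*(-77) = (-4/11 - 20)*(-77) = -224/11*(-77) = 1568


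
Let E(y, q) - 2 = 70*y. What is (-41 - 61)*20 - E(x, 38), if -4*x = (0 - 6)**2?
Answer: -1412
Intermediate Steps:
x = -9 (x = -(0 - 6)**2/4 = -1/4*(-6)**2 = -1/4*36 = -9)
E(y, q) = 2 + 70*y
(-41 - 61)*20 - E(x, 38) = (-41 - 61)*20 - (2 + 70*(-9)) = -102*20 - (2 - 630) = -2040 - 1*(-628) = -2040 + 628 = -1412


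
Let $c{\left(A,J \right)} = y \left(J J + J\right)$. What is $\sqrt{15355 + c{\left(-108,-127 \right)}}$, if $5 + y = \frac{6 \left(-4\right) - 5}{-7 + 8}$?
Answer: $i \sqrt{528713} \approx 727.13 i$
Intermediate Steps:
$y = -34$ ($y = -5 + \frac{6 \left(-4\right) - 5}{-7 + 8} = -5 + \frac{-24 - 5}{1} = -5 - 29 = -34$)
$c{\left(A,J \right)} = - 34 J - 34 J^{2}$ ($c{\left(A,J \right)} = - 34 \left(J J + J\right) = - 34 \left(J^{2} + J\right) = - 34 \left(J + J^{2}\right) = - 34 J - 34 J^{2}$)
$\sqrt{15355 + c{\left(-108,-127 \right)}} = \sqrt{15355 - - 4318 \left(1 - 127\right)} = \sqrt{15355 - \left(-4318\right) \left(-126\right)} = \sqrt{15355 - 544068} = \sqrt{-528713} = i \sqrt{528713}$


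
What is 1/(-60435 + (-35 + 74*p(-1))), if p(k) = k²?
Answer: -1/60396 ≈ -1.6557e-5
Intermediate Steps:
1/(-60435 + (-35 + 74*p(-1))) = 1/(-60435 + (-35 + 74*(-1)²)) = 1/(-60435 + (-35 + 74*1)) = 1/(-60435 + (-35 + 74)) = 1/(-60435 + 39) = 1/(-60396) = -1/60396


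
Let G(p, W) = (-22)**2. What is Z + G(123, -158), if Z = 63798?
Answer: 64282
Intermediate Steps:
G(p, W) = 484
Z + G(123, -158) = 63798 + 484 = 64282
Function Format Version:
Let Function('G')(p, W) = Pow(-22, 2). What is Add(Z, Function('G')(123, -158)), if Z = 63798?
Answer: 64282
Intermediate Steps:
Function('G')(p, W) = 484
Add(Z, Function('G')(123, -158)) = Add(63798, 484) = 64282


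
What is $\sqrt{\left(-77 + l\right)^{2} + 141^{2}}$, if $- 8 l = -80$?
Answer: $\sqrt{24370} \approx 156.11$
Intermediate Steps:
$l = 10$ ($l = \left(- \frac{1}{8}\right) \left(-80\right) = 10$)
$\sqrt{\left(-77 + l\right)^{2} + 141^{2}} = \sqrt{\left(-77 + 10\right)^{2} + 141^{2}} = \sqrt{\left(-67\right)^{2} + 19881} = \sqrt{4489 + 19881} = \sqrt{24370}$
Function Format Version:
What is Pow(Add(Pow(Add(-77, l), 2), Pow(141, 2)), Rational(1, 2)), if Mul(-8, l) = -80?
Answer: Pow(24370, Rational(1, 2)) ≈ 156.11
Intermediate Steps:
l = 10 (l = Mul(Rational(-1, 8), -80) = 10)
Pow(Add(Pow(Add(-77, l), 2), Pow(141, 2)), Rational(1, 2)) = Pow(Add(Pow(Add(-77, 10), 2), Pow(141, 2)), Rational(1, 2)) = Pow(Add(Pow(-67, 2), 19881), Rational(1, 2)) = Pow(Add(4489, 19881), Rational(1, 2)) = Pow(24370, Rational(1, 2))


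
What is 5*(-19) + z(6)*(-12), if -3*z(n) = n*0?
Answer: -95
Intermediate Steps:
z(n) = 0 (z(n) = -n*0/3 = -1/3*0 = 0)
5*(-19) + z(6)*(-12) = 5*(-19) + 0*(-12) = -95 + 0 = -95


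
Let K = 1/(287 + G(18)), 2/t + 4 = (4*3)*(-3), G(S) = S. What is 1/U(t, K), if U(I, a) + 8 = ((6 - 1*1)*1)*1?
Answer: -1/3 ≈ -0.33333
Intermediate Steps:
t = -1/20 (t = 2/(-4 + (4*3)*(-3)) = 2/(-4 + 12*(-3)) = 2/(-4 - 36) = 2/(-40) = 2*(-1/40) = -1/20 ≈ -0.050000)
K = 1/305 (K = 1/(287 + 18) = 1/305 ≈ 0.0032787)
U(I, a) = -3 (U(I, a) = -8 + ((6 - 1*1)*1)*1 = -8 + ((6 - 1)*1)*1 = -8 + (5*1)*1 = -8 + 5*1 = -8 + 5 = -3)
1/U(t, K) = 1/(-3) = -1/3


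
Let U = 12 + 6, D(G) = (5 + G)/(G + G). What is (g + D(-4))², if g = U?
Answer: 20449/64 ≈ 319.52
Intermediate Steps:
D(G) = (5 + G)/(2*G) (D(G) = (5 + G)/((2*G)) = (5 + G)*(1/(2*G)) = (5 + G)/(2*G))
U = 18
g = 18
(g + D(-4))² = (18 + (½)*(5 - 4)/(-4))² = (18 + (½)*(-¼)*1)² = (18 - ⅛)² = (143/8)² = 20449/64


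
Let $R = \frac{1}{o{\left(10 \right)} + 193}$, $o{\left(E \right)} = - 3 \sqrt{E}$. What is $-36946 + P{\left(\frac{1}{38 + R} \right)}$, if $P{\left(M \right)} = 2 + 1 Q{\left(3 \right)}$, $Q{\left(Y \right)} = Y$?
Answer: $-36941$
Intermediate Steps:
$R = \frac{1}{193 - 3 \sqrt{10}}$ ($R = \frac{1}{- 3 \sqrt{10} + 193} = \frac{1}{193 - 3 \sqrt{10}} \approx 0.0054492$)
$P{\left(M \right)} = 5$ ($P{\left(M \right)} = 2 + 1 \cdot 3 = 2 + 3 = 5$)
$-36946 + P{\left(\frac{1}{38 + R} \right)} = -36946 + 5 = -36941$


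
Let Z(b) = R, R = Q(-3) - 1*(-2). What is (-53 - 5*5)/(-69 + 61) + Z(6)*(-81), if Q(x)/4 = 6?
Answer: -8385/4 ≈ -2096.3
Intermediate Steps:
Q(x) = 24 (Q(x) = 4*6 = 24)
R = 26 (R = 24 - 1*(-2) = 24 + 2 = 26)
Z(b) = 26
(-53 - 5*5)/(-69 + 61) + Z(6)*(-81) = (-53 - 5*5)/(-69 + 61) + 26*(-81) = (-53 - 25)/(-8) - 2106 = -78*(-⅛) - 2106 = 39/4 - 2106 = -8385/4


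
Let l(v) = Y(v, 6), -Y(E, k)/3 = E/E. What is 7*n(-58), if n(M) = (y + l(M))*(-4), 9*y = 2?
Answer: 700/9 ≈ 77.778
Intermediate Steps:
Y(E, k) = -3 (Y(E, k) = -3*E/E = -3*1 = -3)
y = 2/9 (y = (⅑)*2 = 2/9 ≈ 0.22222)
l(v) = -3
n(M) = 100/9 (n(M) = (2/9 - 3)*(-4) = -25/9*(-4) = 100/9)
7*n(-58) = 7*(100/9) = 700/9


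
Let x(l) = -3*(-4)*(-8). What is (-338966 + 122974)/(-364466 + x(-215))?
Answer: 107996/182281 ≈ 0.59247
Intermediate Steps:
x(l) = -96 (x(l) = 12*(-8) = -96)
(-338966 + 122974)/(-364466 + x(-215)) = (-338966 + 122974)/(-364466 - 96) = -215992/(-364562) = -215992*(-1/364562) = 107996/182281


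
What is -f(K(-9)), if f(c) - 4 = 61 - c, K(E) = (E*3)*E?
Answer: 178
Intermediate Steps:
K(E) = 3*E² (K(E) = (3*E)*E = 3*E²)
f(c) = 65 - c (f(c) = 4 + (61 - c) = 65 - c)
-f(K(-9)) = -(65 - 3*(-9)²) = -(65 - 3*81) = -(65 - 1*243) = -(65 - 243) = -1*(-178) = 178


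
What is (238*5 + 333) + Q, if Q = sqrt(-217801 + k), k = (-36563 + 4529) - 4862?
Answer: 1523 + I*sqrt(254697) ≈ 1523.0 + 504.68*I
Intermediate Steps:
k = -36896 (k = -32034 - 4862 = -36896)
Q = I*sqrt(254697) (Q = sqrt(-217801 - 36896) = sqrt(-254697) = I*sqrt(254697) ≈ 504.68*I)
(238*5 + 333) + Q = (238*5 + 333) + I*sqrt(254697) = (1190 + 333) + I*sqrt(254697) = 1523 + I*sqrt(254697)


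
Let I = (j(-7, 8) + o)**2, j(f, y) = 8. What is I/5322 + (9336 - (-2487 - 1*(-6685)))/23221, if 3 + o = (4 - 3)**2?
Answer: 4696732/20597027 ≈ 0.22803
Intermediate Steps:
o = -2 (o = -3 + (4 - 3)**2 = -3 + 1**2 = -3 + 1 = -2)
I = 36 (I = (8 - 2)**2 = 6**2 = 36)
I/5322 + (9336 - (-2487 - 1*(-6685)))/23221 = 36/5322 + (9336 - (-2487 - 1*(-6685)))/23221 = 36*(1/5322) + (9336 - (-2487 + 6685))*(1/23221) = 6/887 + (9336 - 1*4198)*(1/23221) = 6/887 + (9336 - 4198)*(1/23221) = 6/887 + 5138*(1/23221) = 6/887 + 5138/23221 = 4696732/20597027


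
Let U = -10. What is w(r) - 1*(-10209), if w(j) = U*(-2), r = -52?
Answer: 10229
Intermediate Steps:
w(j) = 20 (w(j) = -10*(-2) = 20)
w(r) - 1*(-10209) = 20 - 1*(-10209) = 20 + 10209 = 10229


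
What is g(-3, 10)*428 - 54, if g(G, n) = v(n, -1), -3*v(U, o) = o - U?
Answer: 4546/3 ≈ 1515.3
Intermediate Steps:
v(U, o) = -o/3 + U/3 (v(U, o) = -(o - U)/3 = -o/3 + U/3)
g(G, n) = ⅓ + n/3 (g(G, n) = -⅓*(-1) + n/3 = ⅓ + n/3)
g(-3, 10)*428 - 54 = (⅓ + (⅓)*10)*428 - 54 = (⅓ + 10/3)*428 - 54 = (11/3)*428 - 54 = 4708/3 - 54 = 4546/3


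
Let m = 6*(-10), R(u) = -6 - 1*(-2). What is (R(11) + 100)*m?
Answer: -5760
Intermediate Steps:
R(u) = -4 (R(u) = -6 + 2 = -4)
m = -60
(R(11) + 100)*m = (-4 + 100)*(-60) = 96*(-60) = -5760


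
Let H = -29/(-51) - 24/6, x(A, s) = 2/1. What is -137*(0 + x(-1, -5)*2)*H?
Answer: 95900/51 ≈ 1880.4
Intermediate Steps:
x(A, s) = 2 (x(A, s) = 2*1 = 2)
H = -175/51 (H = -29*(-1/51) - 24*1/6 = 29/51 - 4 = -175/51 ≈ -3.4314)
-137*(0 + x(-1, -5)*2)*H = -137*(0 + 2*2)*(-175)/51 = -137*(0 + 4)*(-175)/51 = -548*(-175)/51 = -137*(-700/51) = 95900/51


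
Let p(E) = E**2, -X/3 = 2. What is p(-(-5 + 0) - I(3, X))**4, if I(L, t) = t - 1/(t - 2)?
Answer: 3282116715437121/16777216 ≈ 1.9563e+8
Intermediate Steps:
X = -6 (X = -3*2 = -6)
I(L, t) = t - 1/(-2 + t)
p(-(-5 + 0) - I(3, X))**4 = ((-(-5 + 0) - (-1 + (-6)**2 - 2*(-6))/(-2 - 6))**2)**4 = ((-1*(-5) - (-1 + 36 + 12)/(-8))**2)**4 = ((5 - (-1)*47/8)**2)**4 = ((5 - 1*(-47/8))**2)**4 = ((5 + 47/8)**2)**4 = ((87/8)**2)**4 = (7569/64)**4 = 3282116715437121/16777216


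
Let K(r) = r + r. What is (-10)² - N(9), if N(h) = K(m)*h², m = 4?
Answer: -548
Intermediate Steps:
K(r) = 2*r
N(h) = 8*h² (N(h) = (2*4)*h² = 8*h²)
(-10)² - N(9) = (-10)² - 8*9² = 100 - 8*81 = 100 - 1*648 = 100 - 648 = -548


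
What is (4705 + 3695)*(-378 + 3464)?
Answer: 25922400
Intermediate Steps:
(4705 + 3695)*(-378 + 3464) = 8400*3086 = 25922400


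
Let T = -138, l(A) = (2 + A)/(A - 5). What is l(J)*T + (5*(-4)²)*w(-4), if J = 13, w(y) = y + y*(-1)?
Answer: -1035/4 ≈ -258.75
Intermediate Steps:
w(y) = 0 (w(y) = y - y = 0)
l(A) = (2 + A)/(-5 + A)
l(J)*T + (5*(-4)²)*w(-4) = ((2 + 13)/(-5 + 13))*(-138) + (5*(-4)²)*0 = (15/8)*(-138) + (5*16)*0 = ((⅛)*15)*(-138) + 80*0 = (15/8)*(-138) + 0 = -1035/4 + 0 = -1035/4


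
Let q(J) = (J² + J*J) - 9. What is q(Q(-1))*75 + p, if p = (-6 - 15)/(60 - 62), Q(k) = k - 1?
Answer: -129/2 ≈ -64.500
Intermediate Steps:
Q(k) = -1 + k
q(J) = -9 + 2*J² (q(J) = (J² + J²) - 9 = 2*J² - 9 = -9 + 2*J²)
p = 21/2 (p = -21/(-2) = -21*(-½) = 21/2 ≈ 10.500)
q(Q(-1))*75 + p = (-9 + 2*(-1 - 1)²)*75 + 21/2 = (-9 + 2*(-2)²)*75 + 21/2 = (-9 + 2*4)*75 + 21/2 = (-9 + 8)*75 + 21/2 = -1*75 + 21/2 = -75 + 21/2 = -129/2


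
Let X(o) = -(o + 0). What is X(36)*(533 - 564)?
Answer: 1116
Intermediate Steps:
X(o) = -o
X(36)*(533 - 564) = (-1*36)*(533 - 564) = -36*(-31) = 1116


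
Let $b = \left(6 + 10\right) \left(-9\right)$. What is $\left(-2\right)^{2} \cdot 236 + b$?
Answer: $800$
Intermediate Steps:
$b = -144$ ($b = 16 \left(-9\right) = -144$)
$\left(-2\right)^{2} \cdot 236 + b = \left(-2\right)^{2} \cdot 236 - 144 = 4 \cdot 236 - 144 = 944 - 144 = 800$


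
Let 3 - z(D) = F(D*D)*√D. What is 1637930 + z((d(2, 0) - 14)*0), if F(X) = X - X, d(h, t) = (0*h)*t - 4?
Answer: 1637933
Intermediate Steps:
d(h, t) = -4 (d(h, t) = 0*t - 4 = 0 - 4 = -4)
F(X) = 0
z(D) = 3 (z(D) = 3 - 0*√D = 3 - 1*0 = 3 + 0 = 3)
1637930 + z((d(2, 0) - 14)*0) = 1637930 + 3 = 1637933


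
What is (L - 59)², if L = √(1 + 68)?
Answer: (59 - √69)² ≈ 2569.8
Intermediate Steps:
L = √69 ≈ 8.3066
(L - 59)² = (√69 - 59)² = (-59 + √69)²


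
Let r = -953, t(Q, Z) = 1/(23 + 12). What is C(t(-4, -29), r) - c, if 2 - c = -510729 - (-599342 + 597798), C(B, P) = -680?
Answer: -509867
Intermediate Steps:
t(Q, Z) = 1/35
c = 509187 (c = 2 - (-510729 - (-599342 + 597798)) = 2 - (-510729 - 1*(-1544)) = 2 - (-510729 + 1544) = 2 - 1*(-509185) = 2 + 509185 = 509187)
C(t(-4, -29), r) - c = -680 - 1*509187 = -680 - 509187 = -509867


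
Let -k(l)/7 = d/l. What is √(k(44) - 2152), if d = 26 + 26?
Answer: 89*I*√33/11 ≈ 46.479*I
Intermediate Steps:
d = 52
k(l) = -364/l
√(k(44) - 2152) = √(-364/44 - 2152) = √(-364*1/44 - 2152) = √(-91/11 - 2152) = √(-23763/11) = 89*I*√33/11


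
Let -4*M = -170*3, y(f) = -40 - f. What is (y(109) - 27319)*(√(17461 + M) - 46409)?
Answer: 1274762412 - 13734*√70354 ≈ 1.2711e+9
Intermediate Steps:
M = 255/2 (M = -(-85)*3/2 = -¼*(-510) = 255/2 ≈ 127.50)
(y(109) - 27319)*(√(17461 + M) - 46409) = ((-40 - 1*109) - 27319)*(√(17461 + 255/2) - 46409) = ((-40 - 109) - 27319)*(√(35177/2) - 46409) = (-149 - 27319)*(√70354/2 - 46409) = -27468*(-46409 + √70354/2) = 1274762412 - 13734*√70354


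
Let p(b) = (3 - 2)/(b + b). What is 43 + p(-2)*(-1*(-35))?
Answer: 137/4 ≈ 34.250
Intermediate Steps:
p(b) = 1/(2*b)
43 + p(-2)*(-1*(-35)) = 43 + ((1/2)/(-2))*(-1*(-35)) = 43 + ((1/2)*(-1/2))*35 = 43 - 1/4*35 = 43 - 35/4 = 137/4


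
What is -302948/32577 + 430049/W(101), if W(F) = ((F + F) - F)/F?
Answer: 14009403325/32577 ≈ 4.3004e+5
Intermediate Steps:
W(F) = 1 (W(F) = (2*F - F)/F = F/F = 1)
-302948/32577 + 430049/W(101) = -302948/32577 + 430049/1 = -302948*1/32577 + 430049*1 = -302948/32577 + 430049 = 14009403325/32577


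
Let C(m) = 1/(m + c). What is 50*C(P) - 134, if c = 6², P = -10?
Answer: -1717/13 ≈ -132.08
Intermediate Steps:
c = 36
C(m) = 1/(36 + m) (C(m) = 1/(m + 36) = 1/(36 + m))
50*C(P) - 134 = 50/(36 - 10) - 134 = 50/26 - 134 = 50*(1/26) - 134 = 25/13 - 134 = -1717/13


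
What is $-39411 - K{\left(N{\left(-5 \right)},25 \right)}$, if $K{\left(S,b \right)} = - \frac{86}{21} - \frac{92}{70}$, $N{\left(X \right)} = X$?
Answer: $- \frac{4137587}{105} \approx -39406.0$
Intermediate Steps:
$K{\left(S,b \right)} = - \frac{568}{105}$ ($K{\left(S,b \right)} = \left(-86\right) \frac{1}{21} - \frac{46}{35} = - \frac{86}{21} - \frac{46}{35} = - \frac{568}{105}$)
$-39411 - K{\left(N{\left(-5 \right)},25 \right)} = -39411 - - \frac{568}{105} = -39411 + \frac{568}{105} = - \frac{4137587}{105}$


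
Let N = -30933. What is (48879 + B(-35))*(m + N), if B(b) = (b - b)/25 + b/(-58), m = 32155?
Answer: 1732195387/29 ≈ 5.9731e+7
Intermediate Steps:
B(b) = -b/58 (B(b) = 0*(1/25) + b*(-1/58) = 0 - b/58 = -b/58)
(48879 + B(-35))*(m + N) = (48879 - 1/58*(-35))*(32155 - 30933) = (48879 + 35/58)*1222 = (2835017/58)*1222 = 1732195387/29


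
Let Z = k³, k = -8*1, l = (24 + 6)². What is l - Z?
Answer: 1412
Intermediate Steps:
l = 900 (l = 30² = 900)
k = -8
Z = -512 (Z = (-8)³ = -512)
l - Z = 900 - 1*(-512) = 900 + 512 = 1412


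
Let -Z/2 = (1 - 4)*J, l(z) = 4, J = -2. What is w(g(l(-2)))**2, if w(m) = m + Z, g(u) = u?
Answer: 64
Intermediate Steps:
Z = -12 (Z = -2*(1 - 4)*(-2) = -(-6)*(-2) = -2*6 = -12)
w(m) = -12 + m (w(m) = m - 12 = -12 + m)
w(g(l(-2)))**2 = (-12 + 4)**2 = (-8)**2 = 64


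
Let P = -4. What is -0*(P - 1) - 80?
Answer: -80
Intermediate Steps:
-0*(P - 1) - 80 = -0*(-4 - 1) - 80 = -0*(-5) - 80 = -49*0 - 80 = 0 - 80 = -80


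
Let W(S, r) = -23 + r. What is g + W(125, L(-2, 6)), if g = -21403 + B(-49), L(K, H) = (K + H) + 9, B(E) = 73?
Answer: -21340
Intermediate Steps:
L(K, H) = 9 + H + K (L(K, H) = (H + K) + 9 = 9 + H + K)
g = -21330 (g = -21403 + 73 = -21330)
g + W(125, L(-2, 6)) = -21330 + (-23 + (9 + 6 - 2)) = -21330 + (-23 + 13) = -21330 - 10 = -21340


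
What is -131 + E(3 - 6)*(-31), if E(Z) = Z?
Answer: -38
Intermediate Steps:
-131 + E(3 - 6)*(-31) = -131 + (3 - 6)*(-31) = -131 - 3*(-31) = -131 + 93 = -38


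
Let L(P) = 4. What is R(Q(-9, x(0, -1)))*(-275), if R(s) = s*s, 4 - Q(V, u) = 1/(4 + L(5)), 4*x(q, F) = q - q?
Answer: -264275/64 ≈ -4129.3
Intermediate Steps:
x(q, F) = 0 (x(q, F) = (q - q)/4 = (¼)*0 = 0)
Q(V, u) = 31/8 (Q(V, u) = 4 - 1/(4 + 4) = 4 - 1/8 = 4 - 1*⅛ = 4 - ⅛ = 31/8)
R(s) = s²
R(Q(-9, x(0, -1)))*(-275) = (31/8)²*(-275) = (961/64)*(-275) = -264275/64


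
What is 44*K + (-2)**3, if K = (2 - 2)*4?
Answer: -8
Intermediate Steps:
K = 0 (K = 0*4 = 0)
44*K + (-2)**3 = 44*0 + (-2)**3 = 0 - 8 = -8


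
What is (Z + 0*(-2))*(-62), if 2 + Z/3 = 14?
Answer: -2232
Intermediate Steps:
Z = 36 (Z = -6 + 3*14 = -6 + 42 = 36)
(Z + 0*(-2))*(-62) = (36 + 0*(-2))*(-62) = (36 + 0)*(-62) = 36*(-62) = -2232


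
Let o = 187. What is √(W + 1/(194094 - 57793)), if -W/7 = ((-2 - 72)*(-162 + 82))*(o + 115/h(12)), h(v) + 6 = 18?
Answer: I*√1362093860149363011/408903 ≈ 2854.2*I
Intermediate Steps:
h(v) = 12 (h(v) = -6 + 18 = 12)
W = -24439240/3 (W = -7*(-2 - 72)*(-162 + 82)*(187 + 115/12) = -7*(-74*(-80))*(187 + 115*(1/12)) = -41440*(187 + 115/12) = -41440*2359/12 = -7*3491320/3 = -24439240/3 ≈ -8.1464e+6)
√(W + 1/(194094 - 57793)) = √(-24439240/3 + 1/(194094 - 57793)) = √(-24439240/3 + 1/136301) = √(-3331092851237/408903) = I*√1362093860149363011/408903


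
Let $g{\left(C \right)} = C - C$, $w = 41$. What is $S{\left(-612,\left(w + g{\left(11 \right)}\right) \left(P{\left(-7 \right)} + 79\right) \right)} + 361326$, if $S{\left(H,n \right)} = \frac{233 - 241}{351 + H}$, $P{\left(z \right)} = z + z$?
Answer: $\frac{94306094}{261} \approx 3.6133 \cdot 10^{5}$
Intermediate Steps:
$g{\left(C \right)} = 0$
$P{\left(z \right)} = 2 z$
$S{\left(H,n \right)} = - \frac{8}{351 + H}$
$S{\left(-612,\left(w + g{\left(11 \right)}\right) \left(P{\left(-7 \right)} + 79\right) \right)} + 361326 = - \frac{8}{351 - 612} + 361326 = - \frac{8}{-261} + 361326 = \left(-8\right) \left(- \frac{1}{261}\right) + 361326 = \frac{8}{261} + 361326 = \frac{94306094}{261}$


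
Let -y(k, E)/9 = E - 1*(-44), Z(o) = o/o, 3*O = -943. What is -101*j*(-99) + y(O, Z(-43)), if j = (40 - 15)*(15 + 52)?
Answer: 16747920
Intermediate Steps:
j = 1675 (j = 25*67 = 1675)
O = -943/3 (O = (⅓)*(-943) = -943/3 ≈ -314.33)
Z(o) = 1
y(k, E) = -396 - 9*E (y(k, E) = -9*(E - 1*(-44)) = -9*(E + 44) = -9*(44 + E) = -396 - 9*E)
-101*j*(-99) + y(O, Z(-43)) = -101*1675*(-99) + (-396 - 9*1) = -169175*(-99) + (-396 - 9) = 16748325 - 405 = 16747920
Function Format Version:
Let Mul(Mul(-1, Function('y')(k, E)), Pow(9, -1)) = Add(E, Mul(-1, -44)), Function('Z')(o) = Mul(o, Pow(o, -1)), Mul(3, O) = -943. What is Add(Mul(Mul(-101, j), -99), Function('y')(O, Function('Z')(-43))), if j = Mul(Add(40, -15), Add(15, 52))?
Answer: 16747920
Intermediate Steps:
j = 1675 (j = Mul(25, 67) = 1675)
O = Rational(-943, 3) (O = Mul(Rational(1, 3), -943) = Rational(-943, 3) ≈ -314.33)
Function('Z')(o) = 1
Function('y')(k, E) = Add(-396, Mul(-9, E)) (Function('y')(k, E) = Mul(-9, Add(E, Mul(-1, -44))) = Mul(-9, Add(E, 44)) = Mul(-9, Add(44, E)) = Add(-396, Mul(-9, E)))
Add(Mul(Mul(-101, j), -99), Function('y')(O, Function('Z')(-43))) = Add(Mul(Mul(-101, 1675), -99), Add(-396, Mul(-9, 1))) = Add(Mul(-169175, -99), Add(-396, -9)) = Add(16748325, -405) = 16747920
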